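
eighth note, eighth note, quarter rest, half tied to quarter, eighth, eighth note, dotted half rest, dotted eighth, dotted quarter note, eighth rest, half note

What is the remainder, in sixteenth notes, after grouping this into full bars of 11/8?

11

One bar of 11/8 = 22 sixteenth notes.
Working in sixteenth notes: eighth note = 2; eighth note = 2; quarter rest = 4; half tied to quarter (half + quarter) = 12; eighth = 2; eighth note = 2; dotted half rest = 12; dotted eighth = 3; dotted quarter note = 6; eighth rest = 2; half note = 8.
Sum: 2 + 2 + 4 + 12 + 2 + 2 + 12 + 3 + 6 + 2 + 8 = 55.
55 ÷ 22 = 2 complete bars with 11 sixteenth notes remaining.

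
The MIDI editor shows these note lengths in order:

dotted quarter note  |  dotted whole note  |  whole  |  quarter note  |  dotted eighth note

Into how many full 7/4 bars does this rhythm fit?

1

One bar of 7/4 = 28 sixteenth notes.
Express everything in sixteenth notes: dotted quarter note = 6; dotted whole note = 24; whole = 16; quarter note = 4; dotted eighth note = 3.
Sum: 6 + 24 + 16 + 4 + 3 = 53.
53 ÷ 28 = 1 complete bar with 25 left over.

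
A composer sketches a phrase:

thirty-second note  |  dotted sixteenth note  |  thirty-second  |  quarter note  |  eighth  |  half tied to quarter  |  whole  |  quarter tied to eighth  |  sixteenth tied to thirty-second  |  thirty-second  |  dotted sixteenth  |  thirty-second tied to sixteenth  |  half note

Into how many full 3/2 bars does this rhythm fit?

2

One bar of 3/2 = 48 thirty-second notes.
Convert each value to thirty-second notes: thirty-second note = 1; dotted sixteenth note = 3; thirty-second = 1; quarter note = 8; eighth = 4; half tied to quarter (half + quarter) = 24; whole = 32; quarter tied to eighth (quarter + eighth) = 12; sixteenth tied to thirty-second (sixteenth + thirty-second) = 3; thirty-second = 1; dotted sixteenth = 3; thirty-second tied to sixteenth (thirty-second + sixteenth) = 3; half note = 16.
Altogether 1 + 3 + 1 + 8 + 4 + 24 + 32 + 12 + 3 + 1 + 3 + 3 + 16 = 111.
111 ÷ 48 = 2 complete bars with 15 left over.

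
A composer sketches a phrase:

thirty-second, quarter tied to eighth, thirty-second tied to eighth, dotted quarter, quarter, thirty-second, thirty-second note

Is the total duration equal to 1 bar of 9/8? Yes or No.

One bar of 9/8 = 36 thirty-second notes.
Working in thirty-second notes: thirty-second = 1; quarter tied to eighth (quarter + eighth) = 12; thirty-second tied to eighth (thirty-second + eighth) = 5; dotted quarter = 12; quarter = 8; thirty-second = 1; thirty-second note = 1.
Total: 1 + 12 + 5 + 12 + 8 + 1 + 1 = 40.
40 exceeds 36, so the answer is No.

No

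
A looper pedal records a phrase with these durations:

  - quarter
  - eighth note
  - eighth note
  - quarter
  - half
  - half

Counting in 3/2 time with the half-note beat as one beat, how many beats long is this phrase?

3.5

One half-note beat = 4 eighth notes.
Convert each value to eighth notes: quarter = 2; eighth note = 1; eighth note = 1; quarter = 2; half = 4; half = 4.
Adding: 2 + 1 + 1 + 2 + 4 + 4 = 14.
14 ÷ 4 = 3.5 beats.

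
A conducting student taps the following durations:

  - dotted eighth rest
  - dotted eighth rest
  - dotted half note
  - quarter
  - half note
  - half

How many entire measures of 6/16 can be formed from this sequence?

6

One bar of 6/16 = 6 sixteenth notes.
Each duration in sixteenth notes: dotted eighth rest = 3; dotted eighth rest = 3; dotted half note = 12; quarter = 4; half note = 8; half = 8.
Sum: 3 + 3 + 12 + 4 + 8 + 8 = 38.
38 ÷ 6 = 6 complete bars with 2 left over.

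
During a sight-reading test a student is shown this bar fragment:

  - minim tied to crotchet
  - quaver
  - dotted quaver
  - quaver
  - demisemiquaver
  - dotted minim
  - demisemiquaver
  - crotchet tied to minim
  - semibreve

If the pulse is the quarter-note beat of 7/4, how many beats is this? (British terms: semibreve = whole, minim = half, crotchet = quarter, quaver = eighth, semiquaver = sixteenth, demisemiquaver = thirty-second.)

One quarter-note beat = 8 thirty-second notes.
Working in thirty-second notes: minim tied to crotchet (minim + crotchet) = 24; quaver = 4; dotted quaver = 6; quaver = 4; demisemiquaver = 1; dotted minim = 24; demisemiquaver = 1; crotchet tied to minim (crotchet + minim) = 24; semibreve = 32.
Total: 24 + 4 + 6 + 4 + 1 + 24 + 1 + 24 + 32 = 120.
120 ÷ 8 = 15 beats.

15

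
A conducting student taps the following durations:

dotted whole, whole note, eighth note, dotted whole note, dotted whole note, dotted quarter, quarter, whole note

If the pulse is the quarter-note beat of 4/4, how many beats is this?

29

One quarter-note beat = 2 eighth notes.
In eighth notes: dotted whole = 12; whole note = 8; eighth note = 1; dotted whole note = 12; dotted whole note = 12; dotted quarter = 3; quarter = 2; whole note = 8.
Adding: 12 + 8 + 1 + 12 + 12 + 3 + 2 + 8 = 58.
58 ÷ 2 = 29 beats.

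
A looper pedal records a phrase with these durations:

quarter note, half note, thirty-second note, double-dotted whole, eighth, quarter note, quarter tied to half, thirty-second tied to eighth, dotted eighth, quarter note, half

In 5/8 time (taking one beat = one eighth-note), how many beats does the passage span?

38

One eighth-note beat = 4 thirty-second notes.
In thirty-second notes: quarter note = 8; half note = 16; thirty-second note = 1; double-dotted whole = 56; eighth = 4; quarter note = 8; quarter tied to half (quarter + half) = 24; thirty-second tied to eighth (thirty-second + eighth) = 5; dotted eighth = 6; quarter note = 8; half = 16.
Altogether 8 + 16 + 1 + 56 + 4 + 8 + 24 + 5 + 6 + 8 + 16 = 152.
152 ÷ 4 = 38 beats.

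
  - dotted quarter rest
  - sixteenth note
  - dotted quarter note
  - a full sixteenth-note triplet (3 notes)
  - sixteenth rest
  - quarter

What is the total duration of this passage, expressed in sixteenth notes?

Each duration in sixteenth notes: dotted quarter rest = 6; sixteenth note = 1; dotted quarter note = 6; a full sixteenth-note triplet (3 notes) (three triplet sixteenths span one eighth) = 2; sixteenth rest = 1; quarter = 4.
Sum: 6 + 1 + 6 + 2 + 1 + 4 = 20 sixteenth notes.

20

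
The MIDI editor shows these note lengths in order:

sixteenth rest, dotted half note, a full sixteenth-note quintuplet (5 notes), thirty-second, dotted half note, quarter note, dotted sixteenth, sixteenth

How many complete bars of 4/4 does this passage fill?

2

One bar of 4/4 = 32 thirty-second notes.
Each duration in thirty-second notes: sixteenth rest = 2; dotted half note = 24; a full sixteenth-note quintuplet (5 notes) (five quintuplet sixteenths span one quarter) = 8; thirty-second = 1; dotted half note = 24; quarter note = 8; dotted sixteenth = 3; sixteenth = 2.
Sum: 2 + 24 + 8 + 1 + 24 + 8 + 3 + 2 = 72.
72 ÷ 32 = 2 complete bars with 8 left over.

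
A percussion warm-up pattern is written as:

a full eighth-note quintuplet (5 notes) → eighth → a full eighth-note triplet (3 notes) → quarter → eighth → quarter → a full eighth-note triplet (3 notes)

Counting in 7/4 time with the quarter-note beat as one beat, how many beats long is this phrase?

One quarter-note beat = 2 eighth notes.
Working in eighth notes: a full eighth-note quintuplet (5 notes) (five quintuplet eighths span one half) = 4; eighth = 1; a full eighth-note triplet (3 notes) (three triplet eighths span one quarter) = 2; quarter = 2; eighth = 1; quarter = 2; a full eighth-note triplet (3 notes) (three triplet eighths span one quarter) = 2.
Altogether 4 + 1 + 2 + 2 + 1 + 2 + 2 = 14.
14 ÷ 2 = 7 beats.

7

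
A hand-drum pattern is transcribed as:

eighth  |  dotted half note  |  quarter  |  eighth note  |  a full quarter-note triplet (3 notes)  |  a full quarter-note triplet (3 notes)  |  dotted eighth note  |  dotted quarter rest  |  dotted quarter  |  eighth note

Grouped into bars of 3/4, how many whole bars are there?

One bar of 3/4 = 12 sixteenth notes.
Express everything in sixteenth notes: eighth = 2; dotted half note = 12; quarter = 4; eighth note = 2; a full quarter-note triplet (3 notes) (three triplet quarters span one half) = 8; a full quarter-note triplet (3 notes) (three triplet quarters span one half) = 8; dotted eighth note = 3; dotted quarter rest = 6; dotted quarter = 6; eighth note = 2.
Altogether 2 + 12 + 4 + 2 + 8 + 8 + 3 + 6 + 6 + 2 = 53.
53 ÷ 12 = 4 complete bars with 5 left over.

4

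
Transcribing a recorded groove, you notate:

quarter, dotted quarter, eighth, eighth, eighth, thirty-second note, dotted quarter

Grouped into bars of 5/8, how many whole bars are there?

One bar of 5/8 = 20 thirty-second notes.
In thirty-second notes: quarter = 8; dotted quarter = 12; eighth = 4; eighth = 4; eighth = 4; thirty-second note = 1; dotted quarter = 12.
Total: 8 + 12 + 4 + 4 + 4 + 1 + 12 = 45.
45 ÷ 20 = 2 complete bars with 5 left over.

2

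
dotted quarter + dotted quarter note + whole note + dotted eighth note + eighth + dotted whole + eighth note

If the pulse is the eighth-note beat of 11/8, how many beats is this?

One eighth-note beat = 2 sixteenth notes.
Each duration in sixteenth notes: dotted quarter = 6; dotted quarter note = 6; whole note = 16; dotted eighth note = 3; eighth = 2; dotted whole = 24; eighth note = 2.
Altogether 6 + 6 + 16 + 3 + 2 + 24 + 2 = 59.
59 ÷ 2 = 29.5 beats.

29.5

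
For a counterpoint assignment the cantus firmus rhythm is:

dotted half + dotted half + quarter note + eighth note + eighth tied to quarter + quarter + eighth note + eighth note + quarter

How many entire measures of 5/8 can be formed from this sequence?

One bar of 5/8 = 5 eighth notes.
Working in eighth notes: dotted half = 6; dotted half = 6; quarter note = 2; eighth note = 1; eighth tied to quarter (eighth + quarter) = 3; quarter = 2; eighth note = 1; eighth note = 1; quarter = 2.
Total: 6 + 6 + 2 + 1 + 3 + 2 + 1 + 1 + 2 = 24.
24 ÷ 5 = 4 complete bars with 4 left over.

4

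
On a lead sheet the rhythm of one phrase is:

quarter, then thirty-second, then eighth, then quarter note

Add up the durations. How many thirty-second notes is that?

Convert each value to thirty-second notes: quarter = 8; thirty-second = 1; eighth = 4; quarter note = 8.
Sum: 8 + 1 + 4 + 8 = 21 thirty-second notes.

21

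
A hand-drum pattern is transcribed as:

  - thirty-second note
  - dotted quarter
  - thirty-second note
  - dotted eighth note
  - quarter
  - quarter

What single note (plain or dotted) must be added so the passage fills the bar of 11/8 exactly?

The bar of 11/8 = 44 thirty-second notes.
Convert each value to thirty-second notes: thirty-second note = 1; dotted quarter = 12; thirty-second note = 1; dotted eighth note = 6; quarter = 8; quarter = 8.
Adding: 1 + 12 + 1 + 6 + 8 + 8 = 36.
Remaining: 44 − 36 = 8 thirty-second notes, which is a quarter note.

quarter note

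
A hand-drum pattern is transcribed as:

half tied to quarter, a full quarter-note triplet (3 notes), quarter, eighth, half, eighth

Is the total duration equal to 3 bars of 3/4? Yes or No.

One bar of 3/4 = 6 eighth notes, so 3 bars = 18.
Express everything in eighth notes: half tied to quarter (half + quarter) = 6; a full quarter-note triplet (3 notes) (three triplet quarters span one half) = 4; quarter = 2; eighth = 1; half = 4; eighth = 1.
Altogether 6 + 4 + 2 + 1 + 4 + 1 = 18.
18 equals 18, so the answer is Yes.

Yes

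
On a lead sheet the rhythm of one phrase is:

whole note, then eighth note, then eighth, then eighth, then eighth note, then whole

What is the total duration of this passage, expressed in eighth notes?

20

In eighth notes: whole note = 8; eighth note = 1; eighth = 1; eighth = 1; eighth note = 1; whole = 8.
Adding: 8 + 1 + 1 + 1 + 1 + 8 = 20 eighth notes.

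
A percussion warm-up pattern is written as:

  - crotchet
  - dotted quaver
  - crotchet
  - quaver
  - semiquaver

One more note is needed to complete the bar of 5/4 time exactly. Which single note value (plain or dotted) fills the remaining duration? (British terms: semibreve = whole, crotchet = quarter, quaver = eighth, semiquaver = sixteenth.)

The bar of 5/4 = 20 sixteenth notes.
Express everything in sixteenth notes: crotchet = 4; dotted quaver = 3; crotchet = 4; quaver = 2; semiquaver = 1.
Sum: 4 + 3 + 4 + 2 + 1 = 14.
Remaining: 20 − 14 = 6 sixteenth notes, which is a dotted quarter note.

dotted quarter note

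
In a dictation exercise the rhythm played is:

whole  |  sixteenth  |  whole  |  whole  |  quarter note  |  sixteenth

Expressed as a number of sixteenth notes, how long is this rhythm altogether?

54

Convert each value to sixteenth notes: whole = 16; sixteenth = 1; whole = 16; whole = 16; quarter note = 4; sixteenth = 1.
Adding: 16 + 1 + 16 + 16 + 4 + 1 = 54 sixteenth notes.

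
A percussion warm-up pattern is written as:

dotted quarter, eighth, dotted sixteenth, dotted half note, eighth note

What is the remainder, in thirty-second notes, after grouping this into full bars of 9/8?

11

One bar of 9/8 = 36 thirty-second notes.
Express everything in thirty-second notes: dotted quarter = 12; eighth = 4; dotted sixteenth = 3; dotted half note = 24; eighth note = 4.
Total: 12 + 4 + 3 + 24 + 4 = 47.
47 ÷ 36 = 1 complete bar with 11 thirty-second notes remaining.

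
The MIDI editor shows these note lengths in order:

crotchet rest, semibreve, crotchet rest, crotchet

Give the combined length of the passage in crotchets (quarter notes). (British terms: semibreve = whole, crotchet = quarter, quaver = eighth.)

7

In quarter notes: crotchet rest = 1; semibreve = 4; crotchet rest = 1; crotchet = 1.
Altogether 1 + 4 + 1 + 1 = 7 quarter notes.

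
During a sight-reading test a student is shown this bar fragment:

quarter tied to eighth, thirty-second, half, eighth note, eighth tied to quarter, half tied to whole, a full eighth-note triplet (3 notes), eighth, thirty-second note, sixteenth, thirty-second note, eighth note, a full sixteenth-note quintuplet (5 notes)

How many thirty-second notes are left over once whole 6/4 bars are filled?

One bar of 6/4 = 48 thirty-second notes.
Express everything in thirty-second notes: quarter tied to eighth (quarter + eighth) = 12; thirty-second = 1; half = 16; eighth note = 4; eighth tied to quarter (eighth + quarter) = 12; half tied to whole (half + whole) = 48; a full eighth-note triplet (3 notes) (three triplet eighths span one quarter) = 8; eighth = 4; thirty-second note = 1; sixteenth = 2; thirty-second note = 1; eighth note = 4; a full sixteenth-note quintuplet (5 notes) (five quintuplet sixteenths span one quarter) = 8.
Total: 12 + 1 + 16 + 4 + 12 + 48 + 8 + 4 + 1 + 2 + 1 + 4 + 8 = 121.
121 ÷ 48 = 2 complete bars with 25 thirty-second notes remaining.

25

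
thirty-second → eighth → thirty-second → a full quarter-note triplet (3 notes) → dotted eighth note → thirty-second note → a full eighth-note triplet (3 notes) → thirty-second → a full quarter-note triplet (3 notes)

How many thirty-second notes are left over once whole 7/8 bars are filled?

26

One bar of 7/8 = 28 thirty-second notes.
Convert each value to thirty-second notes: thirty-second = 1; eighth = 4; thirty-second = 1; a full quarter-note triplet (3 notes) (three triplet quarters span one half) = 16; dotted eighth note = 6; thirty-second note = 1; a full eighth-note triplet (3 notes) (three triplet eighths span one quarter) = 8; thirty-second = 1; a full quarter-note triplet (3 notes) (three triplet quarters span one half) = 16.
Adding: 1 + 4 + 1 + 16 + 6 + 1 + 8 + 1 + 16 = 54.
54 ÷ 28 = 1 complete bar with 26 thirty-second notes remaining.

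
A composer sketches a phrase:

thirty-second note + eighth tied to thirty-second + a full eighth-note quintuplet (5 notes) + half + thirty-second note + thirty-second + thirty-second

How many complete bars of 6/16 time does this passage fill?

One bar of 6/16 = 12 thirty-second notes.
Convert each value to thirty-second notes: thirty-second note = 1; eighth tied to thirty-second (eighth + thirty-second) = 5; a full eighth-note quintuplet (5 notes) (five quintuplet eighths span one half) = 16; half = 16; thirty-second note = 1; thirty-second = 1; thirty-second = 1.
Adding: 1 + 5 + 16 + 16 + 1 + 1 + 1 = 41.
41 ÷ 12 = 3 complete bars with 5 left over.

3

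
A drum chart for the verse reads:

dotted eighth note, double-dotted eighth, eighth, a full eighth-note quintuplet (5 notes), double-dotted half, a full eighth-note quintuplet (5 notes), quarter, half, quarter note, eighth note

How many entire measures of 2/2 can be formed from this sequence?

One bar of 2/2 = 32 thirty-second notes.
Working in thirty-second notes: dotted eighth note = 6; double-dotted eighth = 7; eighth = 4; a full eighth-note quintuplet (5 notes) (five quintuplet eighths span one half) = 16; double-dotted half = 28; a full eighth-note quintuplet (5 notes) (five quintuplet eighths span one half) = 16; quarter = 8; half = 16; quarter note = 8; eighth note = 4.
Sum: 6 + 7 + 4 + 16 + 28 + 16 + 8 + 16 + 8 + 4 = 113.
113 ÷ 32 = 3 complete bars with 17 left over.

3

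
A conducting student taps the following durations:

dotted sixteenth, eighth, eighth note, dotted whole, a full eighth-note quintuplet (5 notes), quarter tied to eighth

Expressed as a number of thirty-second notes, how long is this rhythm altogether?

87

In thirty-second notes: dotted sixteenth = 3; eighth = 4; eighth note = 4; dotted whole = 48; a full eighth-note quintuplet (5 notes) (five quintuplet eighths span one half) = 16; quarter tied to eighth (quarter + eighth) = 12.
Sum: 3 + 4 + 4 + 48 + 16 + 12 = 87 thirty-second notes.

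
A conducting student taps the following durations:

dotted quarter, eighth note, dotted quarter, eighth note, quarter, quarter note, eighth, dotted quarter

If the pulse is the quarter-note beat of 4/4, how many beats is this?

8

One quarter-note beat = 2 eighth notes.
Each duration in eighth notes: dotted quarter = 3; eighth note = 1; dotted quarter = 3; eighth note = 1; quarter = 2; quarter note = 2; eighth = 1; dotted quarter = 3.
Total: 3 + 1 + 3 + 1 + 2 + 2 + 1 + 3 = 16.
16 ÷ 2 = 8 beats.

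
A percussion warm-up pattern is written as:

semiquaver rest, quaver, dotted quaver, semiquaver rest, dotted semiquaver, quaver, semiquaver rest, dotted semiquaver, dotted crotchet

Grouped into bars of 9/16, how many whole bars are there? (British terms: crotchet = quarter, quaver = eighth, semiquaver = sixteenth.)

One bar of 9/16 = 18 thirty-second notes.
In thirty-second notes: semiquaver rest = 2; quaver = 4; dotted quaver = 6; semiquaver rest = 2; dotted semiquaver = 3; quaver = 4; semiquaver rest = 2; dotted semiquaver = 3; dotted crotchet = 12.
Adding: 2 + 4 + 6 + 2 + 3 + 4 + 2 + 3 + 12 = 38.
38 ÷ 18 = 2 complete bars with 2 left over.

2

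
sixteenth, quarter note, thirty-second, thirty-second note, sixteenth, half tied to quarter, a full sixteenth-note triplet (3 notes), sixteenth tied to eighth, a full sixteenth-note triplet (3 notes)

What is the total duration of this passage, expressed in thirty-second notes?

52

Express everything in thirty-second notes: sixteenth = 2; quarter note = 8; thirty-second = 1; thirty-second note = 1; sixteenth = 2; half tied to quarter (half + quarter) = 24; a full sixteenth-note triplet (3 notes) (three triplet sixteenths span one eighth) = 4; sixteenth tied to eighth (sixteenth + eighth) = 6; a full sixteenth-note triplet (3 notes) (three triplet sixteenths span one eighth) = 4.
Total: 2 + 8 + 1 + 1 + 2 + 24 + 4 + 6 + 4 = 52 thirty-second notes.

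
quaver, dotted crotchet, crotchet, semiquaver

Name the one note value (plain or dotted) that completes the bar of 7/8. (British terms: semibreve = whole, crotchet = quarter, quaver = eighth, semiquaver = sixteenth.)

sixteenth note

The bar of 7/8 = 14 sixteenth notes.
Working in sixteenth notes: quaver = 2; dotted crotchet = 6; crotchet = 4; semiquaver = 1.
Altogether 2 + 6 + 4 + 1 = 13.
Remaining: 14 − 13 = 1 sixteenth note, which is a sixteenth note.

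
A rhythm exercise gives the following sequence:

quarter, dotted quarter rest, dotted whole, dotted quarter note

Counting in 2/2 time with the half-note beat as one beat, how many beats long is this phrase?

5

One half-note beat = 4 eighth notes.
In eighth notes: quarter = 2; dotted quarter rest = 3; dotted whole = 12; dotted quarter note = 3.
Total: 2 + 3 + 12 + 3 = 20.
20 ÷ 4 = 5 beats.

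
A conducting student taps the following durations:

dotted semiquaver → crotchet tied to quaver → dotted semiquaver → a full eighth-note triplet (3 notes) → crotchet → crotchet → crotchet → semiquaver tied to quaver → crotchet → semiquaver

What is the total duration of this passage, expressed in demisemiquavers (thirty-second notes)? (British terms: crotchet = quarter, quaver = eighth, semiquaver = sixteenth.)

Working in thirty-second notes: dotted semiquaver = 3; crotchet tied to quaver (crotchet + quaver) = 12; dotted semiquaver = 3; a full eighth-note triplet (3 notes) (three triplet eighths span one quarter) = 8; crotchet = 8; crotchet = 8; crotchet = 8; semiquaver tied to quaver (semiquaver + quaver) = 6; crotchet = 8; semiquaver = 2.
Total: 3 + 12 + 3 + 8 + 8 + 8 + 8 + 6 + 8 + 2 = 66 thirty-second notes.

66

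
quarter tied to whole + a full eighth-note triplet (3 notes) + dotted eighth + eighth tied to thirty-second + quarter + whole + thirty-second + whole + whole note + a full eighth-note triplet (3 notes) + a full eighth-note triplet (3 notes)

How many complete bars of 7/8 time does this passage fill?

6

One bar of 7/8 = 28 thirty-second notes.
Working in thirty-second notes: quarter tied to whole (quarter + whole) = 40; a full eighth-note triplet (3 notes) (three triplet eighths span one quarter) = 8; dotted eighth = 6; eighth tied to thirty-second (eighth + thirty-second) = 5; quarter = 8; whole = 32; thirty-second = 1; whole = 32; whole note = 32; a full eighth-note triplet (3 notes) (three triplet eighths span one quarter) = 8; a full eighth-note triplet (3 notes) (three triplet eighths span one quarter) = 8.
Altogether 40 + 8 + 6 + 5 + 8 + 32 + 1 + 32 + 32 + 8 + 8 = 180.
180 ÷ 28 = 6 complete bars with 12 left over.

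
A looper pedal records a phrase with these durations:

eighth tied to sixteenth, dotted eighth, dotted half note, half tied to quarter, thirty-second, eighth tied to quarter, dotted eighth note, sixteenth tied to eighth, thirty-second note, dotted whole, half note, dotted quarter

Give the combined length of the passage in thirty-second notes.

Working in thirty-second notes: eighth tied to sixteenth (eighth + sixteenth) = 6; dotted eighth = 6; dotted half note = 24; half tied to quarter (half + quarter) = 24; thirty-second = 1; eighth tied to quarter (eighth + quarter) = 12; dotted eighth note = 6; sixteenth tied to eighth (sixteenth + eighth) = 6; thirty-second note = 1; dotted whole = 48; half note = 16; dotted quarter = 12.
Sum: 6 + 6 + 24 + 24 + 1 + 12 + 6 + 6 + 1 + 48 + 16 + 12 = 162 thirty-second notes.

162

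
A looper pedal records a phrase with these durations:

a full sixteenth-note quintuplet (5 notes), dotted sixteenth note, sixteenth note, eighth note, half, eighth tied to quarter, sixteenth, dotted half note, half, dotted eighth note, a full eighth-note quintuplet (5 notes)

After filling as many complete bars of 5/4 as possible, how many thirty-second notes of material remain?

29

One bar of 5/4 = 40 thirty-second notes.
In thirty-second notes: a full sixteenth-note quintuplet (5 notes) (five quintuplet sixteenths span one quarter) = 8; dotted sixteenth note = 3; sixteenth note = 2; eighth note = 4; half = 16; eighth tied to quarter (eighth + quarter) = 12; sixteenth = 2; dotted half note = 24; half = 16; dotted eighth note = 6; a full eighth-note quintuplet (5 notes) (five quintuplet eighths span one half) = 16.
Altogether 8 + 3 + 2 + 4 + 16 + 12 + 2 + 24 + 16 + 6 + 16 = 109.
109 ÷ 40 = 2 complete bars with 29 thirty-second notes remaining.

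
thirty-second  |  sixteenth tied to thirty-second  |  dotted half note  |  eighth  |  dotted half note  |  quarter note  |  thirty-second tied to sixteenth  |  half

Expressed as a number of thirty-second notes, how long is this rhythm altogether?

Each duration in thirty-second notes: thirty-second = 1; sixteenth tied to thirty-second (sixteenth + thirty-second) = 3; dotted half note = 24; eighth = 4; dotted half note = 24; quarter note = 8; thirty-second tied to sixteenth (thirty-second + sixteenth) = 3; half = 16.
Adding: 1 + 3 + 24 + 4 + 24 + 8 + 3 + 16 = 83 thirty-second notes.

83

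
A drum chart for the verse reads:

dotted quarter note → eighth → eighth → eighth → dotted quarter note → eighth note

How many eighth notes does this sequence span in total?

Express everything in eighth notes: dotted quarter note = 3; eighth = 1; eighth = 1; eighth = 1; dotted quarter note = 3; eighth note = 1.
Adding: 3 + 1 + 1 + 1 + 3 + 1 = 10 eighth notes.

10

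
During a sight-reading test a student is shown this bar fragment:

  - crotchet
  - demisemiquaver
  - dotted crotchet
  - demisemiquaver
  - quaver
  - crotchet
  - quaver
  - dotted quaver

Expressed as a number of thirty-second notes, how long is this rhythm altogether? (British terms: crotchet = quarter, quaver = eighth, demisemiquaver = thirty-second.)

Express everything in thirty-second notes: crotchet = 8; demisemiquaver = 1; dotted crotchet = 12; demisemiquaver = 1; quaver = 4; crotchet = 8; quaver = 4; dotted quaver = 6.
Sum: 8 + 1 + 12 + 1 + 4 + 8 + 4 + 6 = 44 thirty-second notes.

44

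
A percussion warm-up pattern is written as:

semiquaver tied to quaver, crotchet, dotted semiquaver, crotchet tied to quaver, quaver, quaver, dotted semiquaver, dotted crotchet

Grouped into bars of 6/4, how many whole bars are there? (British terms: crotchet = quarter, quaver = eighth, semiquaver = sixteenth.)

1

One bar of 6/4 = 48 thirty-second notes.
In thirty-second notes: semiquaver tied to quaver (semiquaver + quaver) = 6; crotchet = 8; dotted semiquaver = 3; crotchet tied to quaver (crotchet + quaver) = 12; quaver = 4; quaver = 4; dotted semiquaver = 3; dotted crotchet = 12.
Total: 6 + 8 + 3 + 12 + 4 + 4 + 3 + 12 = 52.
52 ÷ 48 = 1 complete bar with 4 left over.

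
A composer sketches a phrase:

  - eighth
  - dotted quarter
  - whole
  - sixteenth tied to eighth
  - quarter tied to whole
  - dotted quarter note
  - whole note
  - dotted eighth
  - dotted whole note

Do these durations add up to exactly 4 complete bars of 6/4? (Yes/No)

One bar of 6/4 = 24 sixteenth notes, so 4 bars = 96.
In sixteenth notes: eighth = 2; dotted quarter = 6; whole = 16; sixteenth tied to eighth (sixteenth + eighth) = 3; quarter tied to whole (quarter + whole) = 20; dotted quarter note = 6; whole note = 16; dotted eighth = 3; dotted whole note = 24.
Sum: 2 + 6 + 16 + 3 + 20 + 6 + 16 + 3 + 24 = 96.
96 equals 96, so the answer is Yes.

Yes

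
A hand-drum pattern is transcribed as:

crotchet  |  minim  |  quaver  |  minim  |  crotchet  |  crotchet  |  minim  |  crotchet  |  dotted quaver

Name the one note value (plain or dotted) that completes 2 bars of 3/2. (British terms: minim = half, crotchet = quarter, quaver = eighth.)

dotted eighth note

2 bars of 3/2 = 48 sixteenth notes.
Express everything in sixteenth notes: crotchet = 4; minim = 8; quaver = 2; minim = 8; crotchet = 4; crotchet = 4; minim = 8; crotchet = 4; dotted quaver = 3.
Altogether 4 + 8 + 2 + 8 + 4 + 4 + 8 + 4 + 3 = 45.
Remaining: 48 − 45 = 3 sixteenth notes, which is a dotted eighth note.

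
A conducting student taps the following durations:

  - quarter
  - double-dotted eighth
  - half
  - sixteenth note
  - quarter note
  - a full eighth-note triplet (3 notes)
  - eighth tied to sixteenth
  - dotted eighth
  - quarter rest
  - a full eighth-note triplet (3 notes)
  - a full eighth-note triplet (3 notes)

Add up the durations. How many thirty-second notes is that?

In thirty-second notes: quarter = 8; double-dotted eighth = 7; half = 16; sixteenth note = 2; quarter note = 8; a full eighth-note triplet (3 notes) (three triplet eighths span one quarter) = 8; eighth tied to sixteenth (eighth + sixteenth) = 6; dotted eighth = 6; quarter rest = 8; a full eighth-note triplet (3 notes) (three triplet eighths span one quarter) = 8; a full eighth-note triplet (3 notes) (three triplet eighths span one quarter) = 8.
Sum: 8 + 7 + 16 + 2 + 8 + 8 + 6 + 6 + 8 + 8 + 8 = 85 thirty-second notes.

85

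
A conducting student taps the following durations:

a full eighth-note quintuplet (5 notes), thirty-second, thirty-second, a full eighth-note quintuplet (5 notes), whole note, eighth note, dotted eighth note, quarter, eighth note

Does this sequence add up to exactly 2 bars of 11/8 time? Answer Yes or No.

Yes

One bar of 11/8 = 44 thirty-second notes, so 2 bars = 88.
Express everything in thirty-second notes: a full eighth-note quintuplet (5 notes) (five quintuplet eighths span one half) = 16; thirty-second = 1; thirty-second = 1; a full eighth-note quintuplet (5 notes) (five quintuplet eighths span one half) = 16; whole note = 32; eighth note = 4; dotted eighth note = 6; quarter = 8; eighth note = 4.
Adding: 16 + 1 + 1 + 16 + 32 + 4 + 6 + 8 + 4 = 88.
88 equals 88, so the answer is Yes.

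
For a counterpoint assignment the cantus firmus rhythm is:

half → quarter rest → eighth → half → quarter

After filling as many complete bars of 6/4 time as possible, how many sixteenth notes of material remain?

2

One bar of 6/4 = 12 eighth notes.
In eighth notes: half = 4; quarter rest = 2; eighth = 1; half = 4; quarter = 2.
Total: 4 + 2 + 1 + 4 + 2 = 13.
13 ÷ 12 = 1 complete bar with 1 eighth note remaining = 2 sixteenth notes.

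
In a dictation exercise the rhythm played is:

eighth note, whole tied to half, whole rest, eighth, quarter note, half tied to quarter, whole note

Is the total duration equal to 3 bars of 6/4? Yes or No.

One bar of 6/4 = 12 eighth notes, so 3 bars = 36.
Each duration in eighth notes: eighth note = 1; whole tied to half (whole + half) = 12; whole rest = 8; eighth = 1; quarter note = 2; half tied to quarter (half + quarter) = 6; whole note = 8.
Total: 1 + 12 + 8 + 1 + 2 + 6 + 8 = 38.
38 exceeds 36, so the answer is No.

No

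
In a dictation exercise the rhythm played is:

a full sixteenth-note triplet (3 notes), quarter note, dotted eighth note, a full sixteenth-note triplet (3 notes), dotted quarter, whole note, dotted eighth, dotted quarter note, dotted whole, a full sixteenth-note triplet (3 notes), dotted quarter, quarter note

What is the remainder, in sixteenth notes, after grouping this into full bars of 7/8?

8

One bar of 7/8 = 14 sixteenth notes.
Express everything in sixteenth notes: a full sixteenth-note triplet (3 notes) (three triplet sixteenths span one eighth) = 2; quarter note = 4; dotted eighth note = 3; a full sixteenth-note triplet (3 notes) (three triplet sixteenths span one eighth) = 2; dotted quarter = 6; whole note = 16; dotted eighth = 3; dotted quarter note = 6; dotted whole = 24; a full sixteenth-note triplet (3 notes) (three triplet sixteenths span one eighth) = 2; dotted quarter = 6; quarter note = 4.
Total: 2 + 4 + 3 + 2 + 6 + 16 + 3 + 6 + 24 + 2 + 6 + 4 = 78.
78 ÷ 14 = 5 complete bars with 8 sixteenth notes remaining.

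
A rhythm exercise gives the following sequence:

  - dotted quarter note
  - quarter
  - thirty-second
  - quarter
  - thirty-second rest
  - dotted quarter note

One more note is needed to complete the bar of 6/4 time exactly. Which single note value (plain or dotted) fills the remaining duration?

The bar of 6/4 = 48 thirty-second notes.
In thirty-second notes: dotted quarter note = 12; quarter = 8; thirty-second = 1; quarter = 8; thirty-second rest = 1; dotted quarter note = 12.
Total: 12 + 8 + 1 + 8 + 1 + 12 = 42.
Remaining: 48 − 42 = 6 thirty-second notes, which is a dotted eighth note.

dotted eighth note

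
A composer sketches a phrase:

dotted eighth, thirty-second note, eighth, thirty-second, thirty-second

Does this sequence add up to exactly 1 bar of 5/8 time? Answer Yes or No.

No

One bar of 5/8 = 20 thirty-second notes.
Each duration in thirty-second notes: dotted eighth = 6; thirty-second note = 1; eighth = 4; thirty-second = 1; thirty-second = 1.
Total: 6 + 1 + 4 + 1 + 1 = 13.
13 falls short of 20, so the answer is No.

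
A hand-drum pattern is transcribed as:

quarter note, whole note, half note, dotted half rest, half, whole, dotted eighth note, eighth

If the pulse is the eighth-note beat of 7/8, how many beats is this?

One eighth-note beat = 2 sixteenth notes.
Express everything in sixteenth notes: quarter note = 4; whole note = 16; half note = 8; dotted half rest = 12; half = 8; whole = 16; dotted eighth note = 3; eighth = 2.
Adding: 4 + 16 + 8 + 12 + 8 + 16 + 3 + 2 = 69.
69 ÷ 2 = 34.5 beats.

34.5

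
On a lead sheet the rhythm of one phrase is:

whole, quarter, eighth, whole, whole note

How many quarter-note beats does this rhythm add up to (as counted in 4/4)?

One quarter-note beat = 2 eighth notes.
Express everything in eighth notes: whole = 8; quarter = 2; eighth = 1; whole = 8; whole note = 8.
Total: 8 + 2 + 1 + 8 + 8 = 27.
27 ÷ 2 = 13.5 beats.

13.5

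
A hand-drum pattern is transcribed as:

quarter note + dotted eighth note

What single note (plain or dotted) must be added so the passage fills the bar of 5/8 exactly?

dotted eighth note

The bar of 5/8 = 10 sixteenth notes.
Working in sixteenth notes: quarter note = 4; dotted eighth note = 3.
Altogether 4 + 3 = 7.
Remaining: 10 − 7 = 3 sixteenth notes, which is a dotted eighth note.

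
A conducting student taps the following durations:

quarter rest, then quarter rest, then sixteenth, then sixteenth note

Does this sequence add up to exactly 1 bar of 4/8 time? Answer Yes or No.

No

One bar of 4/8 = 8 sixteenth notes.
Working in sixteenth notes: quarter rest = 4; quarter rest = 4; sixteenth = 1; sixteenth note = 1.
Sum: 4 + 4 + 1 + 1 = 10.
10 exceeds 8, so the answer is No.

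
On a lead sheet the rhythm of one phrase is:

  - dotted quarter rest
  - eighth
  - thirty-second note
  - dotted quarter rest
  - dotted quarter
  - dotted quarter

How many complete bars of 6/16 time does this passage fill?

One bar of 6/16 = 12 thirty-second notes.
Express everything in thirty-second notes: dotted quarter rest = 12; eighth = 4; thirty-second note = 1; dotted quarter rest = 12; dotted quarter = 12; dotted quarter = 12.
Altogether 12 + 4 + 1 + 12 + 12 + 12 = 53.
53 ÷ 12 = 4 complete bars with 5 left over.

4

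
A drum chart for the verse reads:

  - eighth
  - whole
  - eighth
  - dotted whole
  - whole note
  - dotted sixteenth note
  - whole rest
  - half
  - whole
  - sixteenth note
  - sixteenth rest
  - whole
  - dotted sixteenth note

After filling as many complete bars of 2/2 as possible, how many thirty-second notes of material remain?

18

One bar of 2/2 = 32 thirty-second notes.
In thirty-second notes: eighth = 4; whole = 32; eighth = 4; dotted whole = 48; whole note = 32; dotted sixteenth note = 3; whole rest = 32; half = 16; whole = 32; sixteenth note = 2; sixteenth rest = 2; whole = 32; dotted sixteenth note = 3.
Adding: 4 + 32 + 4 + 48 + 32 + 3 + 32 + 16 + 32 + 2 + 2 + 32 + 3 = 242.
242 ÷ 32 = 7 complete bars with 18 thirty-second notes remaining.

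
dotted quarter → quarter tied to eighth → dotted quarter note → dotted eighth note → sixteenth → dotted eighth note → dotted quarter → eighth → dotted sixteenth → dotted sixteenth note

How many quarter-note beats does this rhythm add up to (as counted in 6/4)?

One quarter-note beat = 8 thirty-second notes.
In thirty-second notes: dotted quarter = 12; quarter tied to eighth (quarter + eighth) = 12; dotted quarter note = 12; dotted eighth note = 6; sixteenth = 2; dotted eighth note = 6; dotted quarter = 12; eighth = 4; dotted sixteenth = 3; dotted sixteenth note = 3.
Adding: 12 + 12 + 12 + 6 + 2 + 6 + 12 + 4 + 3 + 3 = 72.
72 ÷ 8 = 9 beats.

9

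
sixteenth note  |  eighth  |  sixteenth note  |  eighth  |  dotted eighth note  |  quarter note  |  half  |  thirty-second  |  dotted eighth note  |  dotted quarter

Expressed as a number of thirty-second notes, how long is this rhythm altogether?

Working in thirty-second notes: sixteenth note = 2; eighth = 4; sixteenth note = 2; eighth = 4; dotted eighth note = 6; quarter note = 8; half = 16; thirty-second = 1; dotted eighth note = 6; dotted quarter = 12.
Altogether 2 + 4 + 2 + 4 + 6 + 8 + 16 + 1 + 6 + 12 = 61 thirty-second notes.

61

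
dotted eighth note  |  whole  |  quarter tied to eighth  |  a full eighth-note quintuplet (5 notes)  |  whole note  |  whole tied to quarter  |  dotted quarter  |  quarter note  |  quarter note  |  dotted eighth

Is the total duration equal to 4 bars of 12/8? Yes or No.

No

One bar of 12/8 = 24 sixteenth notes, so 4 bars = 96.
Convert each value to sixteenth notes: dotted eighth note = 3; whole = 16; quarter tied to eighth (quarter + eighth) = 6; a full eighth-note quintuplet (5 notes) (five quintuplet eighths span one half) = 8; whole note = 16; whole tied to quarter (whole + quarter) = 20; dotted quarter = 6; quarter note = 4; quarter note = 4; dotted eighth = 3.
Total: 3 + 16 + 6 + 8 + 16 + 20 + 6 + 4 + 4 + 3 = 86.
86 falls short of 96, so the answer is No.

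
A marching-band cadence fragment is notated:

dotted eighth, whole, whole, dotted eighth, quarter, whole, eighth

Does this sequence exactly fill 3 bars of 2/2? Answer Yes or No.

One bar of 2/2 = 16 sixteenth notes, so 3 bars = 48.
In sixteenth notes: dotted eighth = 3; whole = 16; whole = 16; dotted eighth = 3; quarter = 4; whole = 16; eighth = 2.
Adding: 3 + 16 + 16 + 3 + 4 + 16 + 2 = 60.
60 exceeds 48, so the answer is No.

No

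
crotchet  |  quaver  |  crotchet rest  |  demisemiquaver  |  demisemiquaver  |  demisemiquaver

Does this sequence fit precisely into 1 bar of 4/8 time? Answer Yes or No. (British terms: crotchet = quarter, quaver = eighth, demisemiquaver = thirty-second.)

One bar of 4/8 = 16 thirty-second notes.
Each duration in thirty-second notes: crotchet = 8; quaver = 4; crotchet rest = 8; demisemiquaver = 1; demisemiquaver = 1; demisemiquaver = 1.
Altogether 8 + 4 + 8 + 1 + 1 + 1 = 23.
23 exceeds 16, so the answer is No.

No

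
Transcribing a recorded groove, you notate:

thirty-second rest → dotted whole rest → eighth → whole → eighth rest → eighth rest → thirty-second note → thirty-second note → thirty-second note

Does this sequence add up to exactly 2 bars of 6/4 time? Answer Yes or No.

Yes

One bar of 6/4 = 48 thirty-second notes, so 2 bars = 96.
In thirty-second notes: thirty-second rest = 1; dotted whole rest = 48; eighth = 4; whole = 32; eighth rest = 4; eighth rest = 4; thirty-second note = 1; thirty-second note = 1; thirty-second note = 1.
Sum: 1 + 48 + 4 + 32 + 4 + 4 + 1 + 1 + 1 = 96.
96 equals 96, so the answer is Yes.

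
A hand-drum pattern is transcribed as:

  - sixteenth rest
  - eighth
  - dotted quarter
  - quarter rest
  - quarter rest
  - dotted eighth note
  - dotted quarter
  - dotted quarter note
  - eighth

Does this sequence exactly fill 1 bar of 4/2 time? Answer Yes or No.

One bar of 4/2 = 32 sixteenth notes.
Convert each value to sixteenth notes: sixteenth rest = 1; eighth = 2; dotted quarter = 6; quarter rest = 4; quarter rest = 4; dotted eighth note = 3; dotted quarter = 6; dotted quarter note = 6; eighth = 2.
Total: 1 + 2 + 6 + 4 + 4 + 3 + 6 + 6 + 2 = 34.
34 exceeds 32, so the answer is No.

No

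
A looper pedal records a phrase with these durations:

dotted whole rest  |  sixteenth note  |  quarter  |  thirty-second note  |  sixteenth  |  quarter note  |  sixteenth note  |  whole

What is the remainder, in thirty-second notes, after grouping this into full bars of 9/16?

One bar of 9/16 = 18 thirty-second notes.
Each duration in thirty-second notes: dotted whole rest = 48; sixteenth note = 2; quarter = 8; thirty-second note = 1; sixteenth = 2; quarter note = 8; sixteenth note = 2; whole = 32.
Altogether 48 + 2 + 8 + 1 + 2 + 8 + 2 + 32 = 103.
103 ÷ 18 = 5 complete bars with 13 thirty-second notes remaining.

13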